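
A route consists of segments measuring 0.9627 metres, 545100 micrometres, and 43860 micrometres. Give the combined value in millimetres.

In millimetres:
  0.9627 metres = 0.9627 × 10³ millimetres = 962.7
  545100 micrometres = 545100 × 10⁻³ millimetres = 545.1
  43860 micrometres = 43860 × 10⁻³ millimetres = 43.86
Sum: 962.7 + 545.1 + 43.86 = 1551.66

1551.66 millimetres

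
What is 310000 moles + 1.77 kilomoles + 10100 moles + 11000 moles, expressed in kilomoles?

In kilomoles:
  310000 moles = 310000 × 10⁻³ kilomoles = 310
  1.77 kilomoles → 1.77
  10100 moles = 10100 × 10⁻³ kilomoles = 10.1
  11000 moles = 11000 × 10⁻³ kilomoles = 11
Sum: 310 + 1.77 + 10.1 + 11 = 332.87

332.87 kilomoles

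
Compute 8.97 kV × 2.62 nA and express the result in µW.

23.5014 µW

8.97 × 10^3 × 2.62 × 10^-9 = 23.5014 × 10^-6 W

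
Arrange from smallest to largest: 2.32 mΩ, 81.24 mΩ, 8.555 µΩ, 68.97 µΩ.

8.555 µΩ < 68.97 µΩ < 2.32 mΩ < 81.24 mΩ

2.32 mΩ = 0.00232 Ω
81.24 mΩ = 0.08124 Ω
8.555 µΩ = 0.000008555 Ω
68.97 µΩ = 0.00006897 Ω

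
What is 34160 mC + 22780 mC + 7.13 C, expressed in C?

64.07 C

In C:
  34160 mC = 34160 × 10⁻³ C = 34.16
  22780 mC = 22780 × 10⁻³ C = 22.78
  7.13 C → 7.13
Sum: 34.16 + 22.78 + 7.13 = 64.07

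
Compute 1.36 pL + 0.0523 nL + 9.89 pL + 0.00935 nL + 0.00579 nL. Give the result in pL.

In pL:
  1.36 pL → 1.36
  0.0523 nL = 0.0523 × 10³ pL = 52.3
  9.89 pL → 9.89
  0.00935 nL = 0.00935 × 10³ pL = 9.35
  0.00579 nL = 0.00579 × 10³ pL = 5.79
Sum: 1.36 + 52.3 + 9.89 + 9.35 + 5.79 = 78.69

78.69 pL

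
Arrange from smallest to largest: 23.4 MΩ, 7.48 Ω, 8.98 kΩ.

7.48 Ω < 8.98 kΩ < 23.4 MΩ

23.4 MΩ = 23400000 Ω
7.48 Ω = 7.48 Ω
8.98 kΩ = 8980 Ω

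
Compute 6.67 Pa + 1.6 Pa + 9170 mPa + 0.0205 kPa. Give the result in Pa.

37.94 Pa

In Pa:
  6.67 Pa → 6.67
  1.6 Pa → 1.6
  9170 mPa = 9170e-3 Pa = 9.17
  0.0205 kPa = 0.0205e3 Pa = 20.5
Sum: 6.67 + 1.6 + 9.17 + 20.5 = 37.94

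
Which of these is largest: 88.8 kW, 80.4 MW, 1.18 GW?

88.8 kW = 88800 W
80.4 MW = 80400000 W
1.18 GW = 1180000000 W

1.18 GW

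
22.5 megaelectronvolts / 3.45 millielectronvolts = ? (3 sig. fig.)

6520000000

(22.5 × 10^6) / (3.45 × 10^-3) = 6.522 × 10^9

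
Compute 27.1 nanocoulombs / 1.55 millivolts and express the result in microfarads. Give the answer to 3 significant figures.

(27.1 × 10⁻⁹) / (1.55 × 10⁻³) = 17.484 × 10⁻⁶ F

17.5 microfarads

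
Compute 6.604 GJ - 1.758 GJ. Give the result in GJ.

4.846 GJ

In GJ:
  6.604 GJ → 6.604
  1.758 GJ → 1.758
Difference: 6.604 - 1.758 = 4.846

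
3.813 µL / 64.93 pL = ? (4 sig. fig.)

(3.813 × 10⁻⁶) / (64.93 × 10⁻¹²) = 0.058725 × 10⁶

58720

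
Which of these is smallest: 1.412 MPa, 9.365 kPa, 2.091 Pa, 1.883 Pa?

1.412 MPa = 1412000 Pa
9.365 kPa = 9365 Pa
2.091 Pa = 2.091 Pa
1.883 Pa = 1.883 Pa

1.883 Pa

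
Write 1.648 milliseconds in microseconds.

milli = 10^-3, micro = 10^-6; factor is 10^3.
1.648 × 10^3 = 1648

1648 microseconds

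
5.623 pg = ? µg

pico = 10^-12, micro = 10^-6; factor is 10^-6.
5.623 × 10^-6 = 0.000005623

0.000005623 µg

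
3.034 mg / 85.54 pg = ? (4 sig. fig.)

(3.034e-3) / (85.54e-12) = 0.035469e9

35470000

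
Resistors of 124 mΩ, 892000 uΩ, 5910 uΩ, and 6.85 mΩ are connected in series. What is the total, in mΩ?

1028.76 mΩ

In mΩ:
  124 mΩ → 124
  892000 uΩ = 892000 × 10⁻³ mΩ = 892
  5910 uΩ = 5910 × 10⁻³ mΩ = 5.91
  6.85 mΩ → 6.85
Sum: 124 + 892 + 5.91 + 6.85 = 1028.76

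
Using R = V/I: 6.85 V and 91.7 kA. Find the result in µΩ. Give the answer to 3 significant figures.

74.7 µΩ

(6.85) / (91.7 × 10³) = 0.0747 × 10⁻³ Ω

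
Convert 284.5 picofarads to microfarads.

0.0002845 microfarads

pico = 10⁻¹², micro = 10⁻⁶; factor is 10⁻⁶.
284.5 × 10⁻⁶ = 0.0002845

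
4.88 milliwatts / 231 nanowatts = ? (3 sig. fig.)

21100

(4.88 × 10⁻³) / (231 × 10⁻⁹) = 0.02113 × 10⁶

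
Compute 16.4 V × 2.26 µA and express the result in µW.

16.4 × 2.26e-6 = 37.064e-6 W

37.064 µW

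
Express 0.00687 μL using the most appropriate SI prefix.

= 6.87e-9 L; 1e-9 is nano.

6.87 nL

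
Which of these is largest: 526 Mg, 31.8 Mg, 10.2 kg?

526 Mg = 526000000 g
31.8 Mg = 31800000 g
10.2 kg = 10200 g

526 Mg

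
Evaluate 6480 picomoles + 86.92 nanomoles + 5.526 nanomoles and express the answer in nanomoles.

98.926 nanomoles

In nanomoles:
  6480 picomoles = 6480e-3 nanomoles = 6.48
  86.92 nanomoles → 86.92
  5.526 nanomoles → 5.526
Sum: 6.48 + 86.92 + 5.526 = 98.926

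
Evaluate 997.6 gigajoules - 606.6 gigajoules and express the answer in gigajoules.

391 gigajoules

In gigajoules:
  997.6 gigajoules → 997.6
  606.6 gigajoules → 606.6
Difference: 997.6 - 606.6 = 391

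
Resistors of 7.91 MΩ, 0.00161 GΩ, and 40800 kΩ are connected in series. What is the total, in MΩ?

In MΩ:
  7.91 MΩ → 7.91
  0.00161 GΩ = 0.00161e3 MΩ = 1.61
  40800 kΩ = 40800e-3 MΩ = 40.8
Sum: 7.91 + 1.61 + 40.8 = 50.32

50.32 MΩ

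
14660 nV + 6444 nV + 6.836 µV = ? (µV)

In µV:
  14660 nV = 14660e-3 µV = 14.66
  6444 nV = 6444e-3 µV = 6.444
  6.836 µV → 6.836
Sum: 14.66 + 6.444 + 6.836 = 27.94

27.94 µV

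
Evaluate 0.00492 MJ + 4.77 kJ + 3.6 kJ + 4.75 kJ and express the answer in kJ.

In kJ:
  0.00492 MJ = 0.00492 × 10^3 kJ = 4.92
  4.77 kJ → 4.77
  3.6 kJ → 3.6
  4.75 kJ → 4.75
Sum: 4.92 + 4.77 + 3.6 + 4.75 = 18.04

18.04 kJ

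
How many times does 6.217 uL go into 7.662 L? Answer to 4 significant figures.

(7.662) / (6.217 × 10⁻⁶) = 1.2324 × 10⁶

1232000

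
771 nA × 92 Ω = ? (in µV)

771e-9 × 92 = 70932e-9 V

70.932 µV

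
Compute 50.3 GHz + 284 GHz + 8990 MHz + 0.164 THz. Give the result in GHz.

507.29 GHz

In GHz:
  50.3 GHz → 50.3
  284 GHz → 284
  8990 MHz = 8990 × 10⁻³ GHz = 8.99
  0.164 THz = 0.164 × 10³ GHz = 164
Sum: 50.3 + 284 + 8.99 + 164 = 507.29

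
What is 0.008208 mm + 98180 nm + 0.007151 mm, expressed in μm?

In μm:
  0.008208 mm = 0.008208 × 10³ μm = 8.208
  98180 nm = 98180 × 10⁻³ μm = 98.18
  0.007151 mm = 0.007151 × 10³ μm = 7.151
Sum: 8.208 + 98.18 + 7.151 = 113.539

113.539 μm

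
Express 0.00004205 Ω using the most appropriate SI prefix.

= 42.05e-6 Ω; 1e-6 is micro.

42.05 μΩ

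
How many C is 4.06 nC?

nano = 1e-9, (no prefix) = 1e0; factor is 1e-9.
4.06 × 1e-9 = 0.00000000406

0.00000000406 C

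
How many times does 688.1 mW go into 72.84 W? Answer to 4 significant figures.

105.9

(72.84) / (688.1 × 10⁻³) = 0.10586 × 10³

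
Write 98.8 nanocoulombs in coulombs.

nano = 10^-9, (no prefix) = 10^0; factor is 10^-9.
98.8 × 10^-9 = 0.0000000988

0.0000000988 coulombs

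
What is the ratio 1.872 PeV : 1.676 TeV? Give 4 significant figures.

(1.872e15) / (1.676e12) = 1.1169e3

1117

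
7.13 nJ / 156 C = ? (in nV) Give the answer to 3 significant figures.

(7.13 × 10⁻⁹) / (156) = 0.045705 × 10⁻⁹ V

0.0457 nV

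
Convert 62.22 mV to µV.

62220 µV

milli = 10⁻³, micro = 10⁻⁶; factor is 10³.
62.22 × 10³ = 62220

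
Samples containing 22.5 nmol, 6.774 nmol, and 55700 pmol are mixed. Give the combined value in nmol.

In nmol:
  22.5 nmol → 22.5
  6.774 nmol → 6.774
  55700 pmol = 55700 × 10⁻³ nmol = 55.7
Sum: 22.5 + 6.774 + 55.7 = 84.974

84.974 nmol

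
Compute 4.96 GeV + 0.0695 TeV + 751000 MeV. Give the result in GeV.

In GeV:
  4.96 GeV → 4.96
  0.0695 TeV = 0.0695e3 GeV = 69.5
  751000 MeV = 751000e-3 GeV = 751
Sum: 4.96 + 69.5 + 751 = 825.46

825.46 GeV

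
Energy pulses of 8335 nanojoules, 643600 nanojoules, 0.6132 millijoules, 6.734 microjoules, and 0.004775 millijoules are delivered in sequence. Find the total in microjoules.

1276.644 microjoules

In microjoules:
  8335 nanojoules = 8335 × 10^-3 microjoules = 8.335
  643600 nanojoules = 643600 × 10^-3 microjoules = 643.6
  0.6132 millijoules = 0.6132 × 10^3 microjoules = 613.2
  6.734 microjoules → 6.734
  0.004775 millijoules = 0.004775 × 10^3 microjoules = 4.775
Sum: 8.335 + 643.6 + 613.2 + 6.734 + 4.775 = 1276.644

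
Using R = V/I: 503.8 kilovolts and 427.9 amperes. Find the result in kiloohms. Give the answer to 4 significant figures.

(503.8e3) / (427.9) = 1.17738e3 Ω

1.177 kiloohms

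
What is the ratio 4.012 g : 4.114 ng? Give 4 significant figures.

(4.012) / (4.114 × 10^-9) = 0.97521 × 10^9

975200000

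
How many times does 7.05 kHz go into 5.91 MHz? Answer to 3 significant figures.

(5.91e6) / (7.05e3) = 0.8383e3

838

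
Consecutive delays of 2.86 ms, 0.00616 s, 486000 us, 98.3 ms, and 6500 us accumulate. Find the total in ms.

599.82 ms

In ms:
  2.86 ms → 2.86
  0.00616 s = 0.00616e3 ms = 6.16
  486000 us = 486000e-3 ms = 486
  98.3 ms → 98.3
  6500 us = 6500e-3 ms = 6.5
Sum: 2.86 + 6.16 + 486 + 98.3 + 6.5 = 599.82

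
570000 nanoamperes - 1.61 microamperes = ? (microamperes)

568.39 microamperes

In microamperes:
  570000 nanoamperes = 570000 × 10⁻³ microamperes = 570
  1.61 microamperes → 1.61
Difference: 570 - 1.61 = 568.39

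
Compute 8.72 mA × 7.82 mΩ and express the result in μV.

68.1904 μV

8.72 × 10⁻³ × 7.82 × 10⁻³ = 68.1904 × 10⁻⁶ V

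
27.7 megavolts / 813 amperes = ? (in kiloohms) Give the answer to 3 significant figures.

(27.7 × 10⁶) / (813) = 0.034071 × 10⁶ Ω

34.1 kiloohms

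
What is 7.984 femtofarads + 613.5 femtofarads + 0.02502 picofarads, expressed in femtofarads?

646.504 femtofarads

In femtofarads:
  7.984 femtofarads → 7.984
  613.5 femtofarads → 613.5
  0.02502 picofarads = 0.02502 × 10³ femtofarads = 25.02
Sum: 7.984 + 613.5 + 25.02 = 646.504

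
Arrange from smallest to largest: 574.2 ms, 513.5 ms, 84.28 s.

513.5 ms < 574.2 ms < 84.28 s

574.2 ms = 0.5742 s
513.5 ms = 0.5135 s
84.28 s = 84.28 s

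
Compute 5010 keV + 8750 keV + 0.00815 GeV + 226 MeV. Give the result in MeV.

In MeV:
  5010 keV = 5010 × 10⁻³ MeV = 5.01
  8750 keV = 8750 × 10⁻³ MeV = 8.75
  0.00815 GeV = 0.00815 × 10³ MeV = 8.15
  226 MeV → 226
Sum: 5.01 + 8.75 + 8.15 + 226 = 247.91

247.91 MeV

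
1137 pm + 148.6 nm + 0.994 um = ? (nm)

1143.737 nm

In nm:
  1137 pm = 1137 × 10⁻³ nm = 1.137
  148.6 nm → 148.6
  0.994 um = 0.994 × 10³ nm = 994
Sum: 1.137 + 148.6 + 994 = 1143.737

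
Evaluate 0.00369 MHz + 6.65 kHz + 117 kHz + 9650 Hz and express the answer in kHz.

136.99 kHz

In kHz:
  0.00369 MHz = 0.00369 × 10^3 kHz = 3.69
  6.65 kHz → 6.65
  117 kHz → 117
  9650 Hz = 9650 × 10^-3 kHz = 9.65
Sum: 3.69 + 6.65 + 117 + 9.65 = 136.99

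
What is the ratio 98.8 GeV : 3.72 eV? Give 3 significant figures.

26600000000

(98.8e9) / (3.72) = 26.56e9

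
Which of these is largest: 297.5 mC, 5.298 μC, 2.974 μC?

297.5 mC = 0.2975 C
5.298 μC = 0.000005298 C
2.974 μC = 0.000002974 C

297.5 mC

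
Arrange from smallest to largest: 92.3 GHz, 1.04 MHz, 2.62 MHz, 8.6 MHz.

92.3 GHz = 92300000000 Hz
1.04 MHz = 1040000 Hz
2.62 MHz = 2620000 Hz
8.6 MHz = 8600000 Hz

1.04 MHz < 2.62 MHz < 8.6 MHz < 92.3 GHz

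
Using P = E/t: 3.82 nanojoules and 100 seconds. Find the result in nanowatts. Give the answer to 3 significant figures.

(3.82e-9) / (100) = 0.0382e-9 W

0.0382 nanowatts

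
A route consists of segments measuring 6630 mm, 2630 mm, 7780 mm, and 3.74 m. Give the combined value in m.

20.78 m

In m:
  6630 mm = 6630 × 10⁻³ m = 6.63
  2630 mm = 2630 × 10⁻³ m = 2.63
  7780 mm = 7780 × 10⁻³ m = 7.78
  3.74 m → 3.74
Sum: 6.63 + 2.63 + 7.78 + 3.74 = 20.78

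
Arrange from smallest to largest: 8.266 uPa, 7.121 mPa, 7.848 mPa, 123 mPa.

8.266 uPa < 7.121 mPa < 7.848 mPa < 123 mPa

8.266 uPa = 0.000008266 Pa
7.121 mPa = 0.007121 Pa
7.848 mPa = 0.007848 Pa
123 mPa = 0.123 Pa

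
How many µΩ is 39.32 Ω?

39320000 µΩ

(no prefix) = 10⁰, micro = 10⁻⁶; factor is 10⁶.
39.32 × 10⁶ = 39320000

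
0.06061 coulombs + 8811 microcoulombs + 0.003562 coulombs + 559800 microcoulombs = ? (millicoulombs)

In millicoulombs:
  0.06061 coulombs = 0.06061e3 millicoulombs = 60.61
  8811 microcoulombs = 8811e-3 millicoulombs = 8.811
  0.003562 coulombs = 0.003562e3 millicoulombs = 3.562
  559800 microcoulombs = 559800e-3 millicoulombs = 559.8
Sum: 60.61 + 8.811 + 3.562 + 559.8 = 632.783

632.783 millicoulombs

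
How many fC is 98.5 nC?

98500000 fC

nano = 10^-9, femto = 10^-15; factor is 10^6.
98.5 × 10^6 = 98500000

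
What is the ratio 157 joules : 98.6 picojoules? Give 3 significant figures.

(157) / (98.6 × 10⁻¹²) = 1.592 × 10¹²

1590000000000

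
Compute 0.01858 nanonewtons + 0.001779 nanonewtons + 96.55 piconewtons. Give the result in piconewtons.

In piconewtons:
  0.01858 nanonewtons = 0.01858 × 10^3 piconewtons = 18.58
  0.001779 nanonewtons = 0.001779 × 10^3 piconewtons = 1.779
  96.55 piconewtons → 96.55
Sum: 18.58 + 1.779 + 96.55 = 116.909

116.909 piconewtons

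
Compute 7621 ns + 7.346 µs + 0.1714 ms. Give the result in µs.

186.367 µs

In µs:
  7621 ns = 7621e-3 µs = 7.621
  7.346 µs → 7.346
  0.1714 ms = 0.1714e3 µs = 171.4
Sum: 7.621 + 7.346 + 171.4 = 186.367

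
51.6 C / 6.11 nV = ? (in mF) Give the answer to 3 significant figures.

(51.6) / (6.11 × 10⁻⁹) = 8.4452 × 10⁹ F

8450000000000 mF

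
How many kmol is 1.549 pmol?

0.000000000000001549 kmol

pico = 10⁻¹², kilo = 10³; factor is 10⁻¹⁵.
1.549 × 10⁻¹⁵ = 0.000000000000001549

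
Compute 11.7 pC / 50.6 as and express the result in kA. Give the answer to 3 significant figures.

(11.7 × 10⁻¹²) / (50.6 × 10⁻¹⁸) = 0.23123 × 10⁶ A

231 kA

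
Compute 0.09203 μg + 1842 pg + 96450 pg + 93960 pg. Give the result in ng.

In ng:
  0.09203 μg = 0.09203e3 ng = 92.03
  1842 pg = 1842e-3 ng = 1.842
  96450 pg = 96450e-3 ng = 96.45
  93960 pg = 93960e-3 ng = 93.96
Sum: 92.03 + 1.842 + 96.45 + 93.96 = 284.282

284.282 ng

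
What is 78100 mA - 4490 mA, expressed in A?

In A:
  78100 mA = 78100 × 10⁻³ A = 78.1
  4490 mA = 4490 × 10⁻³ A = 4.49
Difference: 78.1 - 4.49 = 73.61

73.61 A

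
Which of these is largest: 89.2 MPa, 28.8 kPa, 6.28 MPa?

89.2 MPa = 89200000 Pa
28.8 kPa = 28800 Pa
6.28 MPa = 6280000 Pa

89.2 MPa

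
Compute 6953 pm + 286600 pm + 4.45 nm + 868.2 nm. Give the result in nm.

In nm:
  6953 pm = 6953 × 10^-3 nm = 6.953
  286600 pm = 286600 × 10^-3 nm = 286.6
  4.45 nm → 4.45
  868.2 nm → 868.2
Sum: 6.953 + 286.6 + 4.45 + 868.2 = 1166.203

1166.203 nm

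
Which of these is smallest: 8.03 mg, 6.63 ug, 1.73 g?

8.03 mg = 0.00803 g
6.63 ug = 0.00000663 g
1.73 g = 1.73 g

6.63 ug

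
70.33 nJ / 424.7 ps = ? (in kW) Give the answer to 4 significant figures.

0.1656 kW

(70.33e-9) / (424.7e-12) = 0.165599e3 W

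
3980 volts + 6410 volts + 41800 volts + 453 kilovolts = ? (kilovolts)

505.19 kilovolts

In kilovolts:
  3980 volts = 3980 × 10^-3 kilovolts = 3.98
  6410 volts = 6410 × 10^-3 kilovolts = 6.41
  41800 volts = 41800 × 10^-3 kilovolts = 41.8
  453 kilovolts → 453
Sum: 3.98 + 6.41 + 41.8 + 453 = 505.19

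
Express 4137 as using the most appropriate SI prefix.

= 4.137 × 10^-15 s; 10^-15 is femto.

4.137 fs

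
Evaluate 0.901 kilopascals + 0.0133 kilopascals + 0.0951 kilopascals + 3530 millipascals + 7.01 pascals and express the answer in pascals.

1019.94 pascals

In pascals:
  0.901 kilopascals = 0.901e3 pascals = 901
  0.0133 kilopascals = 0.0133e3 pascals = 13.3
  0.0951 kilopascals = 0.0951e3 pascals = 95.1
  3530 millipascals = 3530e-3 pascals = 3.53
  7.01 pascals → 7.01
Sum: 901 + 13.3 + 95.1 + 3.53 + 7.01 = 1019.94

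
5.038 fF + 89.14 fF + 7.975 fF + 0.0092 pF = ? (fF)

In fF:
  5.038 fF → 5.038
  89.14 fF → 89.14
  7.975 fF → 7.975
  0.0092 pF = 0.0092e3 fF = 9.2
Sum: 5.038 + 89.14 + 7.975 + 9.2 = 111.353

111.353 fF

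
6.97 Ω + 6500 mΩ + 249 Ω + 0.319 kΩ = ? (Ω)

581.47 Ω

In Ω:
  6.97 Ω → 6.97
  6500 mΩ = 6500 × 10⁻³ Ω = 6.5
  249 Ω → 249
  0.319 kΩ = 0.319 × 10³ Ω = 319
Sum: 6.97 + 6.5 + 249 + 319 = 581.47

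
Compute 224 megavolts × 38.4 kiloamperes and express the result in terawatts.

8.6016 terawatts

224 × 10⁶ × 38.4 × 10³ = 8601.6 × 10⁹ W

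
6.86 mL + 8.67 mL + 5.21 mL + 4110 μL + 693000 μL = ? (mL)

717.85 mL

In mL:
  6.86 mL → 6.86
  8.67 mL → 8.67
  5.21 mL → 5.21
  4110 μL = 4110 × 10⁻³ mL = 4.11
  693000 μL = 693000 × 10⁻³ mL = 693
Sum: 6.86 + 8.67 + 5.21 + 4.11 + 693 = 717.85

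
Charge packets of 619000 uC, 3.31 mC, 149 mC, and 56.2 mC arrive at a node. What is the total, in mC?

In mC:
  619000 uC = 619000 × 10⁻³ mC = 619
  3.31 mC → 3.31
  149 mC → 149
  56.2 mC → 56.2
Sum: 619 + 3.31 + 149 + 56.2 = 827.51

827.51 mC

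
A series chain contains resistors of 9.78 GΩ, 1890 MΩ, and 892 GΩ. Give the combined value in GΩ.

In GΩ:
  9.78 GΩ → 9.78
  1890 MΩ = 1890 × 10⁻³ GΩ = 1.89
  892 GΩ → 892
Sum: 9.78 + 1.89 + 892 = 903.67

903.67 GΩ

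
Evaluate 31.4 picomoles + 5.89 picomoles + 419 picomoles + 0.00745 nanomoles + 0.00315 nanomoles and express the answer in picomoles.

In picomoles:
  31.4 picomoles → 31.4
  5.89 picomoles → 5.89
  419 picomoles → 419
  0.00745 nanomoles = 0.00745 × 10³ picomoles = 7.45
  0.00315 nanomoles = 0.00315 × 10³ picomoles = 3.15
Sum: 31.4 + 5.89 + 419 + 7.45 + 3.15 = 466.89

466.89 picomoles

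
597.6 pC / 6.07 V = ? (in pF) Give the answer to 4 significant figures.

(597.6e-12) / (6.07) = 98.4514e-12 F

98.45 pF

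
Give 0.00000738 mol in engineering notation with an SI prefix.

= 7.38 × 10^-6 mol; 10^-6 is micro.

7.38 μmol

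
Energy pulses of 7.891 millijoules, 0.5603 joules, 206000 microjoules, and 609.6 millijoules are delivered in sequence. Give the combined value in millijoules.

In millijoules:
  7.891 millijoules → 7.891
  0.5603 joules = 0.5603 × 10³ millijoules = 560.3
  206000 microjoules = 206000 × 10⁻³ millijoules = 206
  609.6 millijoules → 609.6
Sum: 7.891 + 560.3 + 206 + 609.6 = 1383.791

1383.791 millijoules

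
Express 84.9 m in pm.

(no prefix) = 1e0, pico = 1e-12; factor is 1e12.
84.9 × 1e12 = 84900000000000

84900000000000 pm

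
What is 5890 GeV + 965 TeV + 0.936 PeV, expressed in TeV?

In TeV:
  5890 GeV = 5890 × 10⁻³ TeV = 5.89
  965 TeV → 965
  0.936 PeV = 0.936 × 10³ TeV = 936
Sum: 5.89 + 965 + 936 = 1906.89

1906.89 TeV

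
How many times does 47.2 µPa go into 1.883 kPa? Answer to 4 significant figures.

(1.883e3) / (47.2e-6) = 0.039894e9

39890000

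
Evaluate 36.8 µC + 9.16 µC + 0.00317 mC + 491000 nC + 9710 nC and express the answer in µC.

549.84 µC

In µC:
  36.8 µC → 36.8
  9.16 µC → 9.16
  0.00317 mC = 0.00317e3 µC = 3.17
  491000 nC = 491000e-3 µC = 491
  9710 nC = 9710e-3 µC = 9.71
Sum: 36.8 + 9.16 + 3.17 + 491 + 9.71 = 549.84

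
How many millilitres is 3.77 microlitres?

micro = 1e-6, milli = 1e-3; factor is 1e-3.
3.77 × 1e-3 = 0.00377

0.00377 millilitres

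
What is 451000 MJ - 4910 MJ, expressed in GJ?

446.09 GJ

In GJ:
  451000 MJ = 451000e-3 GJ = 451
  4910 MJ = 4910e-3 GJ = 4.91
Difference: 451 - 4.91 = 446.09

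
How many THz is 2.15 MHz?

0.00000215 THz

mega = 10⁶, tera = 10¹²; factor is 10⁻⁶.
2.15 × 10⁻⁶ = 0.00000215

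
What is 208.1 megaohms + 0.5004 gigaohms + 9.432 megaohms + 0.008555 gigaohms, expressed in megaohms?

In megaohms:
  208.1 megaohms → 208.1
  0.5004 gigaohms = 0.5004 × 10³ megaohms = 500.4
  9.432 megaohms → 9.432
  0.008555 gigaohms = 0.008555 × 10³ megaohms = 8.555
Sum: 208.1 + 500.4 + 9.432 + 8.555 = 726.487

726.487 megaohms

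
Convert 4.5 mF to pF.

milli = 1e-3, pico = 1e-12; factor is 1e9.
4.5 × 1e9 = 4500000000

4500000000 pF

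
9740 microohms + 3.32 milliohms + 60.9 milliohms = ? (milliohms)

73.96 milliohms

In milliohms:
  9740 microohms = 9740 × 10⁻³ milliohms = 9.74
  3.32 milliohms → 3.32
  60.9 milliohms → 60.9
Sum: 9.74 + 3.32 + 60.9 = 73.96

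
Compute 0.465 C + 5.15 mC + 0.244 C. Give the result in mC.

714.15 mC

In mC:
  0.465 C = 0.465 × 10^3 mC = 465
  5.15 mC → 5.15
  0.244 C = 0.244 × 10^3 mC = 244
Sum: 465 + 5.15 + 244 = 714.15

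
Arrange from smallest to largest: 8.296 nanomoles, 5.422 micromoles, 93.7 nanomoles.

8.296 nanomoles < 93.7 nanomoles < 5.422 micromoles

8.296 nanomoles = 0.000000008296 moles
5.422 micromoles = 0.000005422 moles
93.7 nanomoles = 0.0000000937 moles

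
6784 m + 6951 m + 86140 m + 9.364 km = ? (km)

In km:
  6784 m = 6784 × 10⁻³ km = 6.784
  6951 m = 6951 × 10⁻³ km = 6.951
  86140 m = 86140 × 10⁻³ km = 86.14
  9.364 km → 9.364
Sum: 6.784 + 6.951 + 86.14 + 9.364 = 109.239

109.239 km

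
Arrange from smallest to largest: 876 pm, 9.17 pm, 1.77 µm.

9.17 pm < 876 pm < 1.77 µm

876 pm = 0.000000000876 m
9.17 pm = 0.00000000000917 m
1.77 µm = 0.00000177 m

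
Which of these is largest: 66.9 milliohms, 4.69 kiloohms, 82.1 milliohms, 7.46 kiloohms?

7.46 kiloohms

66.9 milliohms = 0.0669 ohms
4.69 kiloohms = 4690 ohms
82.1 milliohms = 0.0821 ohms
7.46 kiloohms = 7460 ohms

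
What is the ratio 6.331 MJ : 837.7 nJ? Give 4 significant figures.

7558000000000

(6.331 × 10⁶) / (837.7 × 10⁻⁹) = 0.0075576 × 10¹⁵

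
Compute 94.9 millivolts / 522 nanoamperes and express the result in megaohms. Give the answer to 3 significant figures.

(94.9 × 10⁻³) / (522 × 10⁻⁹) = 0.1818 × 10⁶ Ω

0.182 megaohms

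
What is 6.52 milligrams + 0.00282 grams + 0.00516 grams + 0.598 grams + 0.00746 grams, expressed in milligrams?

In milligrams:
  6.52 milligrams → 6.52
  0.00282 grams = 0.00282 × 10^3 milligrams = 2.82
  0.00516 grams = 0.00516 × 10^3 milligrams = 5.16
  0.598 grams = 0.598 × 10^3 milligrams = 598
  0.00746 grams = 0.00746 × 10^3 milligrams = 7.46
Sum: 6.52 + 2.82 + 5.16 + 598 + 7.46 = 619.96

619.96 milligrams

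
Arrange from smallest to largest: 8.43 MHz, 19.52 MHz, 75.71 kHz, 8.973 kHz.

8.973 kHz < 75.71 kHz < 8.43 MHz < 19.52 MHz

8.43 MHz = 8430000 Hz
19.52 MHz = 19520000 Hz
75.71 kHz = 75710 Hz
8.973 kHz = 8973 Hz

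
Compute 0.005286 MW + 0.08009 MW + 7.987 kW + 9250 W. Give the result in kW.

In kW:
  0.005286 MW = 0.005286 × 10^3 kW = 5.286
  0.08009 MW = 0.08009 × 10^3 kW = 80.09
  7.987 kW → 7.987
  9250 W = 9250 × 10^-3 kW = 9.25
Sum: 5.286 + 80.09 + 7.987 + 9.25 = 102.613

102.613 kW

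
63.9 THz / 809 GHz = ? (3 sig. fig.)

(63.9 × 10^12) / (809 × 10^9) = 0.07899 × 10^3

79.0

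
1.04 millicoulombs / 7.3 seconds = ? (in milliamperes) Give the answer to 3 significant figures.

(1.04e-3) / (7.3) = 0.14247e-3 A

0.142 milliamperes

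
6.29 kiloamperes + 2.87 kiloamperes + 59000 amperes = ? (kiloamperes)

68.16 kiloamperes

In kiloamperes:
  6.29 kiloamperes → 6.29
  2.87 kiloamperes → 2.87
  59000 amperes = 59000 × 10^-3 kiloamperes = 59
Sum: 6.29 + 2.87 + 59 = 68.16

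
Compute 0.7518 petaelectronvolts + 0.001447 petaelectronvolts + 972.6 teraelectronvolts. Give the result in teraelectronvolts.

1725.847 teraelectronvolts

In teraelectronvolts:
  0.7518 petaelectronvolts = 0.7518 × 10^3 teraelectronvolts = 751.8
  0.001447 petaelectronvolts = 0.001447 × 10^3 teraelectronvolts = 1.447
  972.6 teraelectronvolts → 972.6
Sum: 751.8 + 1.447 + 972.6 = 1725.847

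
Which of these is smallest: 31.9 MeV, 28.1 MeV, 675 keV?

675 keV

31.9 MeV = 31900000 eV
28.1 MeV = 28100000 eV
675 keV = 675000 eV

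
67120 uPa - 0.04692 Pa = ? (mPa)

20.2 mPa

In mPa:
  67120 uPa = 67120 × 10⁻³ mPa = 67.12
  0.04692 Pa = 0.04692 × 10³ mPa = 46.92
Difference: 67.12 - 46.92 = 20.2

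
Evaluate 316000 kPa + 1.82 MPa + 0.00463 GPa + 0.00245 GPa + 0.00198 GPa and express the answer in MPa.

326.88 MPa

In MPa:
  316000 kPa = 316000e-3 MPa = 316
  1.82 MPa → 1.82
  0.00463 GPa = 0.00463e3 MPa = 4.63
  0.00245 GPa = 0.00245e3 MPa = 2.45
  0.00198 GPa = 0.00198e3 MPa = 1.98
Sum: 316 + 1.82 + 4.63 + 2.45 + 1.98 = 326.88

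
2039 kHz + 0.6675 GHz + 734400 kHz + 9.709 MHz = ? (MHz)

In MHz:
  2039 kHz = 2039e-3 MHz = 2.039
  0.6675 GHz = 0.6675e3 MHz = 667.5
  734400 kHz = 734400e-3 MHz = 734.4
  9.709 MHz → 9.709
Sum: 2.039 + 667.5 + 734.4 + 9.709 = 1413.648

1413.648 MHz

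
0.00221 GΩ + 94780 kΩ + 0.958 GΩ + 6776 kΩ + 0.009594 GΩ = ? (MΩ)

1071.36 MΩ

In MΩ:
  0.00221 GΩ = 0.00221 × 10³ MΩ = 2.21
  94780 kΩ = 94780 × 10⁻³ MΩ = 94.78
  0.958 GΩ = 0.958 × 10³ MΩ = 958
  6776 kΩ = 6776 × 10⁻³ MΩ = 6.776
  0.009594 GΩ = 0.009594 × 10³ MΩ = 9.594
Sum: 2.21 + 94.78 + 958 + 6.776 + 9.594 = 1071.36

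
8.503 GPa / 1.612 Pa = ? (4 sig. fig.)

5275000000

(8.503e9) / (1.612) = 5.2748e9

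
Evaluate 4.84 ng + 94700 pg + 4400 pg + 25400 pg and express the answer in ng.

In ng:
  4.84 ng → 4.84
  94700 pg = 94700e-3 ng = 94.7
  4400 pg = 4400e-3 ng = 4.4
  25400 pg = 25400e-3 ng = 25.4
Sum: 4.84 + 94.7 + 4.4 + 25.4 = 129.34

129.34 ng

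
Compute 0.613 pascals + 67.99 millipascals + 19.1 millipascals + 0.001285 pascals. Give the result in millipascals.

701.375 millipascals

In millipascals:
  0.613 pascals = 0.613 × 10^3 millipascals = 613
  67.99 millipascals → 67.99
  19.1 millipascals → 19.1
  0.001285 pascals = 0.001285 × 10^3 millipascals = 1.285
Sum: 613 + 67.99 + 19.1 + 1.285 = 701.375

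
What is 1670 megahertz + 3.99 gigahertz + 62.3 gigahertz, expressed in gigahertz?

67.96 gigahertz

In gigahertz:
  1670 megahertz = 1670 × 10⁻³ gigahertz = 1.67
  3.99 gigahertz → 3.99
  62.3 gigahertz → 62.3
Sum: 1.67 + 3.99 + 62.3 = 67.96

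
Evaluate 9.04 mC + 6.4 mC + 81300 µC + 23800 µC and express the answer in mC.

120.54 mC

In mC:
  9.04 mC → 9.04
  6.4 mC → 6.4
  81300 µC = 81300e-3 mC = 81.3
  23800 µC = 23800e-3 mC = 23.8
Sum: 9.04 + 6.4 + 81.3 + 23.8 = 120.54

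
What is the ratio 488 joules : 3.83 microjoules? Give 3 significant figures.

127000000

(488) / (3.83e-6) = 127.4e6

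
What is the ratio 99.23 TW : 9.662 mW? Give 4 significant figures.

10270000000000000

(99.23 × 10^12) / (9.662 × 10^-3) = 10.27 × 10^15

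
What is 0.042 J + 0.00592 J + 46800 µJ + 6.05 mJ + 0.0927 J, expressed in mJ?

In mJ:
  0.042 J = 0.042 × 10^3 mJ = 42
  0.00592 J = 0.00592 × 10^3 mJ = 5.92
  46800 µJ = 46800 × 10^-3 mJ = 46.8
  6.05 mJ → 6.05
  0.0927 J = 0.0927 × 10^3 mJ = 92.7
Sum: 42 + 5.92 + 46.8 + 6.05 + 92.7 = 193.47

193.47 mJ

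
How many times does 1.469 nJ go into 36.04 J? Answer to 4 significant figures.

24530000000

(36.04) / (1.469e-9) = 24.534e9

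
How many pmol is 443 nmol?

nano = 10⁻⁹, pico = 10⁻¹²; factor is 10³.
443 × 10³ = 443000

443000 pmol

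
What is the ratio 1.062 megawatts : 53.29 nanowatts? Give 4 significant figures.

19930000000000

(1.062 × 10^6) / (53.29 × 10^-9) = 0.019929 × 10^15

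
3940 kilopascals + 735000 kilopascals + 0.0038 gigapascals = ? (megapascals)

In megapascals:
  3940 kilopascals = 3940e-3 megapascals = 3.94
  735000 kilopascals = 735000e-3 megapascals = 735
  0.0038 gigapascals = 0.0038e3 megapascals = 3.8
Sum: 3.94 + 735 + 3.8 = 742.74

742.74 megapascals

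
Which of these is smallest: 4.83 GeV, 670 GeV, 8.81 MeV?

8.81 MeV

4.83 GeV = 4830000000 eV
670 GeV = 670000000000 eV
8.81 MeV = 8810000 eV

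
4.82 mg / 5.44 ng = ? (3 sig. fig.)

886000

(4.82 × 10^-3) / (5.44 × 10^-9) = 0.886 × 10^6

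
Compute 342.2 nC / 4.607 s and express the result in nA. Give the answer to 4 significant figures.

74.28 nA

(342.2 × 10^-9) / (4.607) = 74.2783 × 10^-9 A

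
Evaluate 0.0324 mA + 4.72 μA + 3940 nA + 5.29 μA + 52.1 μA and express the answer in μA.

In μA:
  0.0324 mA = 0.0324 × 10^3 μA = 32.4
  4.72 μA → 4.72
  3940 nA = 3940 × 10^-3 μA = 3.94
  5.29 μA → 5.29
  52.1 μA → 52.1
Sum: 32.4 + 4.72 + 3.94 + 5.29 + 52.1 = 98.45

98.45 μA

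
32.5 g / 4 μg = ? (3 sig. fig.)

(32.5) / (4 × 10⁻⁶) = 8.125 × 10⁶

8120000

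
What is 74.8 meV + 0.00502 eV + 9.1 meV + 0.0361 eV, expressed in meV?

125.02 meV

In meV:
  74.8 meV → 74.8
  0.00502 eV = 0.00502 × 10³ meV = 5.02
  9.1 meV → 9.1
  0.0361 eV = 0.0361 × 10³ meV = 36.1
Sum: 74.8 + 5.02 + 9.1 + 36.1 = 125.02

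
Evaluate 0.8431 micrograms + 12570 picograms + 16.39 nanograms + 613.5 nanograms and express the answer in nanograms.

In nanograms:
  0.8431 micrograms = 0.8431e3 nanograms = 843.1
  12570 picograms = 12570e-3 nanograms = 12.57
  16.39 nanograms → 16.39
  613.5 nanograms → 613.5
Sum: 843.1 + 12.57 + 16.39 + 613.5 = 1485.56

1485.56 nanograms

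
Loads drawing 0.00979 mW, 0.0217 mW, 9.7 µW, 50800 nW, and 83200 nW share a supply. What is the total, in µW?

175.19 µW

In µW:
  0.00979 mW = 0.00979 × 10^3 µW = 9.79
  0.0217 mW = 0.0217 × 10^3 µW = 21.7
  9.7 µW → 9.7
  50800 nW = 50800 × 10^-3 µW = 50.8
  83200 nW = 83200 × 10^-3 µW = 83.2
Sum: 9.79 + 21.7 + 9.7 + 50.8 + 83.2 = 175.19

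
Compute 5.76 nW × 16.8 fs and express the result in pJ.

5.76e-9 × 16.8e-15 = 96.768e-24 J

0.000000000096768 pJ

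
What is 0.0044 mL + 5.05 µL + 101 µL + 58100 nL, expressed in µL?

168.55 µL

In µL:
  0.0044 mL = 0.0044e3 µL = 4.4
  5.05 µL → 5.05
  101 µL → 101
  58100 nL = 58100e-3 µL = 58.1
Sum: 4.4 + 5.05 + 101 + 58.1 = 168.55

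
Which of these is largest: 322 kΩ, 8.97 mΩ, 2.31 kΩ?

322 kΩ = 322000 Ω
8.97 mΩ = 0.00897 Ω
2.31 kΩ = 2310 Ω

322 kΩ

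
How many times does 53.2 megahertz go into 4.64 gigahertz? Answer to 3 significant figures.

(4.64e9) / (53.2e6) = 0.08722e3

87.2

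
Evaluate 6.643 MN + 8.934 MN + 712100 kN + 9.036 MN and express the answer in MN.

736.713 MN

In MN:
  6.643 MN → 6.643
  8.934 MN → 8.934
  712100 kN = 712100 × 10^-3 MN = 712.1
  9.036 MN → 9.036
Sum: 6.643 + 8.934 + 712.1 + 9.036 = 736.713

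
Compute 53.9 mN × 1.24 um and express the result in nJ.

53.9 × 10⁻³ × 1.24 × 10⁻⁶ = 66.836 × 10⁻⁹ J

66.836 nJ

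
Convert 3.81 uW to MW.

micro = 10⁻⁶, mega = 10⁶; factor is 10⁻¹².
3.81 × 10⁻¹² = 0.00000000000381

0.00000000000381 MW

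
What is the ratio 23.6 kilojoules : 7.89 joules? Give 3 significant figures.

(23.6 × 10^3) / (7.89) = 2.991 × 10^3

2990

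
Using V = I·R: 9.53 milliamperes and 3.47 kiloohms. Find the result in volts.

9.53 × 10^-3 × 3.47 × 10^3 = 33.0691 V

33.0691 volts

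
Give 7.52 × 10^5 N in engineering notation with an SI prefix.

752 kN

= 752 × 10^3 N; 10^3 is kilo.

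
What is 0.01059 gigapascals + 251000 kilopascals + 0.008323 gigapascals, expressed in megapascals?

269.913 megapascals

In megapascals:
  0.01059 gigapascals = 0.01059 × 10^3 megapascals = 10.59
  251000 kilopascals = 251000 × 10^-3 megapascals = 251
  0.008323 gigapascals = 0.008323 × 10^3 megapascals = 8.323
Sum: 10.59 + 251 + 8.323 = 269.913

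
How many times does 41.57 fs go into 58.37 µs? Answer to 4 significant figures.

(58.37 × 10⁻⁶) / (41.57 × 10⁻¹⁵) = 1.4041 × 10⁹

1404000000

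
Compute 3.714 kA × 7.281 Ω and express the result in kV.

27.041634 kV

3.714 × 10³ × 7.281 = 27.041634 × 10³ V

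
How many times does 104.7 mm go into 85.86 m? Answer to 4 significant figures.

(85.86) / (104.7e-3) = 0.82006e3

820.1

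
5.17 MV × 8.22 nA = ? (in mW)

5.17e6 × 8.22e-9 = 42.4974e-3 W

42.4974 mW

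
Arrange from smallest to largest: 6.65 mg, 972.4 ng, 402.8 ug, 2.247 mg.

6.65 mg = 0.00665 g
972.4 ng = 0.0000009724 g
402.8 ug = 0.0004028 g
2.247 mg = 0.002247 g

972.4 ng < 402.8 ug < 2.247 mg < 6.65 mg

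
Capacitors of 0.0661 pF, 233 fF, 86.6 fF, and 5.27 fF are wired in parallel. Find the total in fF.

In fF:
  0.0661 pF = 0.0661 × 10³ fF = 66.1
  233 fF → 233
  86.6 fF → 86.6
  5.27 fF → 5.27
Sum: 66.1 + 233 + 86.6 + 5.27 = 390.97

390.97 fF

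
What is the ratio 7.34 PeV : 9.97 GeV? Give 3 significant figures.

736000

(7.34 × 10^15) / (9.97 × 10^9) = 0.7362 × 10^6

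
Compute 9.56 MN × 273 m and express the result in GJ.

9.56 × 10⁶ × 273 = 2609.88 × 10⁶ J

2.60988 GJ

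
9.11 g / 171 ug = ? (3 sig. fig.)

(9.11) / (171 × 10⁻⁶) = 0.05327 × 10⁶

53300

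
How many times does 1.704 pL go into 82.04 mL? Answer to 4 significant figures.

48150000000

(82.04 × 10⁻³) / (1.704 × 10⁻¹²) = 48.146 × 10⁹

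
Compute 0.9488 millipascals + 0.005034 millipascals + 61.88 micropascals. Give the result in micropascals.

In micropascals:
  0.9488 millipascals = 0.9488e3 micropascals = 948.8
  0.005034 millipascals = 0.005034e3 micropascals = 5.034
  61.88 micropascals → 61.88
Sum: 948.8 + 5.034 + 61.88 = 1015.714

1015.714 micropascals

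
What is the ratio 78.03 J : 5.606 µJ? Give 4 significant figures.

13920000

(78.03) / (5.606 × 10⁻⁶) = 13.919 × 10⁶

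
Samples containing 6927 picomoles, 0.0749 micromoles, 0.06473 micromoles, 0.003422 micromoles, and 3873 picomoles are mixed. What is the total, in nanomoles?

153.852 nanomoles

In nanomoles:
  6927 picomoles = 6927 × 10^-3 nanomoles = 6.927
  0.0749 micromoles = 0.0749 × 10^3 nanomoles = 74.9
  0.06473 micromoles = 0.06473 × 10^3 nanomoles = 64.73
  0.003422 micromoles = 0.003422 × 10^3 nanomoles = 3.422
  3873 picomoles = 3873 × 10^-3 nanomoles = 3.873
Sum: 6.927 + 74.9 + 64.73 + 3.422 + 3.873 = 153.852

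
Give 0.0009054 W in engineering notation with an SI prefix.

= 905.4 × 10^-6 W; 10^-6 is micro.

905.4 uW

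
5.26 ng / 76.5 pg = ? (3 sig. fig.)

(5.26 × 10⁻⁹) / (76.5 × 10⁻¹²) = 0.06876 × 10³

68.8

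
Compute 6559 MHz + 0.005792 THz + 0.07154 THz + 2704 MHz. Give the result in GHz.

86.595 GHz

In GHz:
  6559 MHz = 6559 × 10⁻³ GHz = 6.559
  0.005792 THz = 0.005792 × 10³ GHz = 5.792
  0.07154 THz = 0.07154 × 10³ GHz = 71.54
  2704 MHz = 2704 × 10⁻³ GHz = 2.704
Sum: 6.559 + 5.792 + 71.54 + 2.704 = 86.595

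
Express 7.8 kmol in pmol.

kilo = 1e3, pico = 1e-12; factor is 1e15.
7.8 × 1e15 = 7800000000000000

7800000000000000 pmol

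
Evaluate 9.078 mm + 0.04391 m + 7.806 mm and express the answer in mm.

60.794 mm

In mm:
  9.078 mm → 9.078
  0.04391 m = 0.04391e3 mm = 43.91
  7.806 mm → 7.806
Sum: 9.078 + 43.91 + 7.806 = 60.794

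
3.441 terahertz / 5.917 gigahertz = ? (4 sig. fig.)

(3.441e12) / (5.917e9) = 0.58154e3

581.5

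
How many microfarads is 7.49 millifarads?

7490 microfarads

milli = 10^-3, micro = 10^-6; factor is 10^3.
7.49 × 10^3 = 7490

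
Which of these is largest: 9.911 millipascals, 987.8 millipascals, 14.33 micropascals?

987.8 millipascals

9.911 millipascals = 0.009911 pascals
987.8 millipascals = 0.9878 pascals
14.33 micropascals = 0.00001433 pascals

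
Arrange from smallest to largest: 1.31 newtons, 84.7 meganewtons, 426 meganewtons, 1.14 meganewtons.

1.31 newtons = 1.31 newtons
84.7 meganewtons = 84700000 newtons
426 meganewtons = 426000000 newtons
1.14 meganewtons = 1140000 newtons

1.31 newtons < 1.14 meganewtons < 84.7 meganewtons < 426 meganewtons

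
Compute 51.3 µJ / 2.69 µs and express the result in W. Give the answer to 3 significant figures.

19.1 W

(51.3e-6) / (2.69e-6) = 19.071 W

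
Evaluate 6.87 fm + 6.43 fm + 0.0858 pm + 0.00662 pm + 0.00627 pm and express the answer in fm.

111.99 fm

In fm:
  6.87 fm → 6.87
  6.43 fm → 6.43
  0.0858 pm = 0.0858e3 fm = 85.8
  0.00662 pm = 0.00662e3 fm = 6.62
  0.00627 pm = 0.00627e3 fm = 6.27
Sum: 6.87 + 6.43 + 85.8 + 6.62 + 6.27 = 111.99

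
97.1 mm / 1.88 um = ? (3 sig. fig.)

(97.1 × 10⁻³) / (1.88 × 10⁻⁶) = 51.65 × 10³

51600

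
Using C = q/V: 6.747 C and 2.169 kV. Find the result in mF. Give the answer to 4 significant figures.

(6.747) / (2.169 × 10^3) = 3.11065 × 10^-3 F

3.111 mF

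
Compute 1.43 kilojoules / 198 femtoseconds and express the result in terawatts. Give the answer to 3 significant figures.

7220 terawatts

(1.43e3) / (198e-15) = 0.0072222e18 W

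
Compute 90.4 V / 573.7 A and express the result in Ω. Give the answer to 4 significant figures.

0.1576 Ω

(90.4) / (573.7) = 0.157574 Ω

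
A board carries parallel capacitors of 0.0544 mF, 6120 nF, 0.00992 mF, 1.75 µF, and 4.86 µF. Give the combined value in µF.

In µF:
  0.0544 mF = 0.0544e3 µF = 54.4
  6120 nF = 6120e-3 µF = 6.12
  0.00992 mF = 0.00992e3 µF = 9.92
  1.75 µF → 1.75
  4.86 µF → 4.86
Sum: 54.4 + 6.12 + 9.92 + 1.75 + 4.86 = 77.05

77.05 µF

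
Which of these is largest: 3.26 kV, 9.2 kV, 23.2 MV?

3.26 kV = 3260 V
9.2 kV = 9200 V
23.2 MV = 23200000 V

23.2 MV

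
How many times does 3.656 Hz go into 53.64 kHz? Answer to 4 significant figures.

(53.64 × 10³) / (3.656) = 14.672 × 10³

14670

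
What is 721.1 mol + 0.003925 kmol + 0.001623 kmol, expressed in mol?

In mol:
  721.1 mol → 721.1
  0.003925 kmol = 0.003925 × 10³ mol = 3.925
  0.001623 kmol = 0.001623 × 10³ mol = 1.623
Sum: 721.1 + 3.925 + 1.623 = 726.648

726.648 mol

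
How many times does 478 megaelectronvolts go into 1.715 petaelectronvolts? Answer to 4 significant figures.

3588000

(1.715e15) / (478e6) = 0.0035879e9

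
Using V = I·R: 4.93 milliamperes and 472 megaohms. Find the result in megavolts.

2.32696 megavolts

4.93e-3 × 472e6 = 2326.96e3 V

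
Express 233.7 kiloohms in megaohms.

kilo = 10³, mega = 10⁶; factor is 10⁻³.
233.7 × 10⁻³ = 0.2337

0.2337 megaohms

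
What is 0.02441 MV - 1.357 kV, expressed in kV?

In kV:
  0.02441 MV = 0.02441 × 10^3 kV = 24.41
  1.357 kV → 1.357
Difference: 24.41 - 1.357 = 23.053

23.053 kV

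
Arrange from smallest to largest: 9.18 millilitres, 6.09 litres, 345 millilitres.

9.18 millilitres = 0.00918 litres
6.09 litres = 6.09 litres
345 millilitres = 0.345 litres

9.18 millilitres < 345 millilitres < 6.09 litres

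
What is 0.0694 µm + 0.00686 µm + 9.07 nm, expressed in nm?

85.33 nm

In nm:
  0.0694 µm = 0.0694 × 10^3 nm = 69.4
  0.00686 µm = 0.00686 × 10^3 nm = 6.86
  9.07 nm → 9.07
Sum: 69.4 + 6.86 + 9.07 = 85.33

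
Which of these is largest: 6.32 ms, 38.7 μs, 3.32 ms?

6.32 ms = 0.00632 s
38.7 μs = 0.0000387 s
3.32 ms = 0.00332 s

6.32 ms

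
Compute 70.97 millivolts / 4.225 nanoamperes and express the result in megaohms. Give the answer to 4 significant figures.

16.80 megaohms

(70.97 × 10^-3) / (4.225 × 10^-9) = 16.7976 × 10^6 Ω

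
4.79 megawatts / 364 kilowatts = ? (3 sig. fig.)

(4.79e6) / (364e3) = 0.01316e3

13.2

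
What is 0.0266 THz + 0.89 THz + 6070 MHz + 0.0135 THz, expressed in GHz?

936.17 GHz

In GHz:
  0.0266 THz = 0.0266 × 10³ GHz = 26.6
  0.89 THz = 0.89 × 10³ GHz = 890
  6070 MHz = 6070 × 10⁻³ GHz = 6.07
  0.0135 THz = 0.0135 × 10³ GHz = 13.5
Sum: 26.6 + 890 + 6.07 + 13.5 = 936.17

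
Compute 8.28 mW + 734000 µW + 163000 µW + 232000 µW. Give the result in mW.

In mW:
  8.28 mW → 8.28
  734000 µW = 734000 × 10⁻³ mW = 734
  163000 µW = 163000 × 10⁻³ mW = 163
  232000 µW = 232000 × 10⁻³ mW = 232
Sum: 8.28 + 734 + 163 + 232 = 1137.28

1137.28 mW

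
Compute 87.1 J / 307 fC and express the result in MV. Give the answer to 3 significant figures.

(87.1) / (307e-15) = 0.28371e15 V

284000000 MV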